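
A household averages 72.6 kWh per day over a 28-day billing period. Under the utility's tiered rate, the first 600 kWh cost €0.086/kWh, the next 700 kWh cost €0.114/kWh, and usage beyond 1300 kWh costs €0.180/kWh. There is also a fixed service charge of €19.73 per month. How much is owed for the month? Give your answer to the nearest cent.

Usage = 72.6 kWh/day × 28 days = 2032.8 kWh
First 600 kWh × €0.086 = €51.60
Next 700 kWh × €0.114 = €79.80
Remaining 732.8 kWh × €0.180 = €131.90
Energy charge = €263.30; + service €19.73 = €283.03

€283.03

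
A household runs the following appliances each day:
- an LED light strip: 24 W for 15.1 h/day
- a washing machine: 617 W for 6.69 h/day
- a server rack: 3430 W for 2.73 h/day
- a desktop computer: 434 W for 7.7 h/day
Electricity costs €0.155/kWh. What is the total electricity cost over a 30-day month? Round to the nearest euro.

€80

LED light strip: 24 W × 15.1 h × 30 d = 10,872 Wh = 10.87 kWh
washing machine: 617 W × 6.69 h × 30 d = 123,832 Wh = 123.8 kWh
server rack: 3430 W × 2.73 h × 30 d = 280,917 Wh = 280.9 kWh
desktop computer: 434 W × 7.7 h × 30 d = 100,254 Wh = 100.3 kWh
Total energy = 10.87 + 123.8 + 280.9 + 100.3 = 515.9 kWh
Cost = 515.9 kWh × €0.155 = €79.96 ≈ €80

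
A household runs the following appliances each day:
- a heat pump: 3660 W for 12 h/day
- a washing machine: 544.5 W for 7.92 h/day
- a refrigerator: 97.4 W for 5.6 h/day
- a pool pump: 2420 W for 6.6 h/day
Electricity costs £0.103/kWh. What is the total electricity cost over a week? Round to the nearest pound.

£47

heat pump: 3660 W × 12 h × 7 d = 307,440 Wh = 307.4 kWh
washing machine: 544.5 W × 7.92 h × 7 d = 30,187 Wh = 30.19 kWh
refrigerator: 97.4 W × 5.6 h × 7 d = 3,818 Wh = 3.818 kWh
pool pump: 2420 W × 6.6 h × 7 d = 111,804 Wh = 111.8 kWh
Total energy = 307.4 + 30.19 + 3.818 + 111.8 = 453.2 kWh
Cost = 453.2 kWh × £0.103 = £46.68 ≈ £47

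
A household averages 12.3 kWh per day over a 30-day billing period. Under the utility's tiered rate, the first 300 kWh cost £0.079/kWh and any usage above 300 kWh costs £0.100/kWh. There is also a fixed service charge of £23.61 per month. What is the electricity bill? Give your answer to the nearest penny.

Usage = 12.3 kWh/day × 30 days = 369 kWh
First 300 kWh × £0.079 = £23.70
Remaining 69 kWh × £0.100 = £6.90
Energy charge = £30.60; + service £23.61 = £54.21

£54.21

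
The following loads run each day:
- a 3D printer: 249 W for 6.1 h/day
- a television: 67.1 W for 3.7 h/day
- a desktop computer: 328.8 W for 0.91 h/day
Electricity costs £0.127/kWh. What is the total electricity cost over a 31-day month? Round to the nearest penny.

3D printer: 249 W × 6.1 h × 31 d = 47,086 Wh = 47.09 kWh
television: 67.1 W × 3.7 h × 31 d = 7,696 Wh = 7.696 kWh
desktop computer: 328.8 W × 0.91 h × 31 d = 9,275 Wh = 9.275 kWh
Total energy = 47.09 + 7.696 + 9.275 = 64.06 kWh
Cost = 64.06 kWh × £0.127 = £8.14

£8.14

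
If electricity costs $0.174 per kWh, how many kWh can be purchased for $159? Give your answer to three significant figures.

$159 / $0.174 per kWh = 913.8 kWh

914 kWh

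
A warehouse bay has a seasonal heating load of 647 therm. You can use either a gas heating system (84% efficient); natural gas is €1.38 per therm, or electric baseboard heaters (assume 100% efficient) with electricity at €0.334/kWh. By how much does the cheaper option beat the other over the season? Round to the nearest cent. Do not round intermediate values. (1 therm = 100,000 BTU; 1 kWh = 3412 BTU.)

€5270.54

Heat load = 647 therm × 100,000 = 64,700,000 BTU
Gas: input = 64,700,000 / 0.84 = 77,023,810 BTU = 770.2 therm → 770.2 × €1.38 = €1,062.93
Electric: 64,700,000 BTU / 3412 = 18,960 kWh → × €0.334 = €6,333.47
Difference = |€1,062.93 − €6,333.47| = €5,270.54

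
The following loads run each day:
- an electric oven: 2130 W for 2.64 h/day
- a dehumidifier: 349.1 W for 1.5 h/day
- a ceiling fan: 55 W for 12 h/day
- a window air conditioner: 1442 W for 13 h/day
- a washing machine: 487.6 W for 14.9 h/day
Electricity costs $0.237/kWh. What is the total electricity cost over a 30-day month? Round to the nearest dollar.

electric oven: 2130 W × 2.64 h × 30 d = 168,696 Wh = 168.7 kWh
dehumidifier: 349.1 W × 1.5 h × 30 d = 15,710 Wh = 15.71 kWh
ceiling fan: 55 W × 12 h × 30 d = 19,800 Wh = 19.8 kWh
window air conditioner: 1442 W × 13 h × 30 d = 562,380 Wh = 562.4 kWh
washing machine: 487.6 W × 14.9 h × 30 d = 217,957 Wh = 218 kWh
Total energy = 168.7 + 15.71 + 19.8 + 562.4 + 218 = 984.5 kWh
Cost = 984.5 kWh × $0.237 = $233.34 ≈ $233

$233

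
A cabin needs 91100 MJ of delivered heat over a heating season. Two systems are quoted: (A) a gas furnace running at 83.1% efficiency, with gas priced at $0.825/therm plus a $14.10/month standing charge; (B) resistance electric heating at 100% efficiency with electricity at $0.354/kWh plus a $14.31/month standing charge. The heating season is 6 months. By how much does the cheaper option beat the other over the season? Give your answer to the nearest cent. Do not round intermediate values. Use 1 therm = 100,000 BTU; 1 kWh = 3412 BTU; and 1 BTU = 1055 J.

$8103.00

Heat load = 91100 MJ = 91,100,000,000 J / 1055 = 86,350,711 BTU
Gas: input = 86,350,711 / 0.831 = 103,911,806 BTU = 1,039 therm → 1,039 × $0.825 = $857.27; + 6 × $14.10 standing = $941.87
Electric: 86,350,711 BTU / 3412 = 25,310 kWh → × $0.354 = $8,959.01; + 6 × $14.31 standing = $9,044.87
Difference = |$941.87 − $9,044.87| = $8,103.00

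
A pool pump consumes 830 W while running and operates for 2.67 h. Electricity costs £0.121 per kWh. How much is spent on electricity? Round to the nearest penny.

£0.27

Energy = 830 W × 2.67 h = 2,216 Wh = 2.216 kWh
Cost = 2.216 kWh × £0.121/kWh = £0.27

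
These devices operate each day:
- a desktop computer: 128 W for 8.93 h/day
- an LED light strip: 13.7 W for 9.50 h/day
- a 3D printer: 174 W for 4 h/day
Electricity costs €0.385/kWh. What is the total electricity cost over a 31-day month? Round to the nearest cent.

€23.50

desktop computer: 128 W × 8.93 h × 31 d = 35,434 Wh = 35.43 kWh
LED light strip: 13.7 W × 9.50 h × 31 d = 4,035 Wh = 4.035 kWh
3D printer: 174 W × 4 h × 31 d = 21,576 Wh = 21.58 kWh
Total energy = 35.43 + 4.035 + 21.58 = 61.04 kWh
Cost = 61.04 kWh × €0.385 = €23.50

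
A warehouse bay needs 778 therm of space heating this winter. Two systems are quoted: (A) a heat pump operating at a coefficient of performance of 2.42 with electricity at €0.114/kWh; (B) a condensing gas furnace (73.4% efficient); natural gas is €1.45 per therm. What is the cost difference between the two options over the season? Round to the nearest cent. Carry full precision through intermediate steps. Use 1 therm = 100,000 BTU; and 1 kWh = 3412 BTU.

€462.78

Heat load = 778 therm × 100,000 = 77,800,000 BTU
Gas: input = 77,800,000 / 0.734 = 105,994,550 BTU = 1,060 therm → 1,060 × €1.45 = €1,536.92
Heat pump: 77,800,000 BTU / 3412 = 22,800 kWh heat; / 2.42 = 9,422 kWh in → × €0.114 = €1,074.14
Difference = |€1,536.92 − €1,074.14| = €462.78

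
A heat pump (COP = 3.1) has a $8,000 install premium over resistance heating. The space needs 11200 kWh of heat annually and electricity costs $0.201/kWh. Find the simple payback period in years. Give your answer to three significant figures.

5.25 years

Resistance: 11200 kWh × $0.201 = $2,251.20/yr
Heat pump: 11200 / 3.1 = 3613 kWh in → × $0.201 = $726.19/yr
Annual savings = $1,525.01
Payback = $8,000 / $1,525.01 = 5.25 years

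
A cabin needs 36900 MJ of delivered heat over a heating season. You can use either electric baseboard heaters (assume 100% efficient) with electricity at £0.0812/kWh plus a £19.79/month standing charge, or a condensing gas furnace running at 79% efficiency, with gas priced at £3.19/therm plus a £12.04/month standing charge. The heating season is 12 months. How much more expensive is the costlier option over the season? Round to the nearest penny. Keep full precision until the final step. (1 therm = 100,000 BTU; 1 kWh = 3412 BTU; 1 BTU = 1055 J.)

Heat load = 36900 MJ = 36,900,000,000 J / 1055 = 34,976,303 BTU
Gas: input = 34,976,303 / 0.79 = 44,273,802 BTU = 442.7 therm → 442.7 × £3.19 = £1,412.33; + 12 × £12.04 standing = £1,556.81
Electric: 34,976,303 BTU / 3412 = 10,250 kWh → × £0.0812 = £832.38; + 12 × £19.79 standing = £1,069.86
Difference = |£1,556.81 − £1,069.86| = £486.96

£486.96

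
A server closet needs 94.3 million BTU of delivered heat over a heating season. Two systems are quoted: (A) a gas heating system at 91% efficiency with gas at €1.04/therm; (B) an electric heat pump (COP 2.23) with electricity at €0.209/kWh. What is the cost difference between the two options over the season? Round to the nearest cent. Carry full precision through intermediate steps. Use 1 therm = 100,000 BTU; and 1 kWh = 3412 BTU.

Heat load = 94.3 × 10⁶ BTU = 94,300,000 BTU
Gas: input = 94,300,000 / 0.91 = 103,626,374 BTU = 1,036 therm → 1,036 × €1.04 = €1,077.71
Heat pump: 94,300,000 BTU / 3412 = 27,640 kWh heat; / 2.23 = 12,390 kWh in → × €0.209 = €2,590.26
Difference = |€1,077.71 − €2,590.26| = €1,512.55

€1512.55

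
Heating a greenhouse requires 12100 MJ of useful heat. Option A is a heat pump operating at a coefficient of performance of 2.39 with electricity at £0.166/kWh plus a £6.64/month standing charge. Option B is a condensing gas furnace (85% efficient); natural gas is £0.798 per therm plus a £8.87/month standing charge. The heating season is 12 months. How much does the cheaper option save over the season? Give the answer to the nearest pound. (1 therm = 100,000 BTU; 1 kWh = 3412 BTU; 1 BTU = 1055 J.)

Heat load = 12100 MJ = 12,100,000,000 J / 1055 = 11,469,194 BTU
Gas: input = 11,469,194 / 0.85 = 13,493,170 BTU = 134.9 therm → 134.9 × £0.798 = £107.68; + 12 × £8.87 standing = £214.12
Heat pump: 11,469,194 BTU / 3412 = 3,361 kWh heat; / 2.39 = 1,406 kWh in → × £0.166 = £233.47; + 12 × £6.64 standing = £313.15
Difference = |£214.12 − £313.15| = £99.04 ≈ £99

£99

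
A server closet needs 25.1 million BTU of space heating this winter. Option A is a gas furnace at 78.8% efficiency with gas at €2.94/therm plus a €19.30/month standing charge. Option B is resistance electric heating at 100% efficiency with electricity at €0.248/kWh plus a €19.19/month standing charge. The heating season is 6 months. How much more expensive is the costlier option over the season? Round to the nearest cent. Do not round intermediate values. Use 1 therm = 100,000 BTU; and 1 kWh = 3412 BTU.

Heat load = 25.1 × 10⁶ BTU = 25,100,000 BTU
Gas: input = 25,100,000 / 0.788 = 31,852,792 BTU = 318.5 therm → 318.5 × €2.94 = €936.47; + 6 × €19.30 standing = €1,052.27
Electric: 25,100,000 BTU / 3412 = 7,356 kWh → × €0.248 = €1,824.38; + 6 × €19.19 standing = €1,939.52
Difference = |€1,052.27 − €1,939.52| = €887.25

€887.25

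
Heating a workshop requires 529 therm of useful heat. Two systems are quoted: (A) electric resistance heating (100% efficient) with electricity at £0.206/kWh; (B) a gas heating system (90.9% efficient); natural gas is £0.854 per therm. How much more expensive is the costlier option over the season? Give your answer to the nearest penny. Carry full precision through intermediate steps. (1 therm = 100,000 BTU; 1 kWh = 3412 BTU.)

£2696.85

Heat load = 529 therm × 100,000 = 52,900,000 BTU
Gas: input = 52,900,000 / 0.909 = 58,195,820 BTU = 582 therm → 582 × £0.854 = £496.99
Electric: 52,900,000 BTU / 3412 = 15,500 kWh → × £0.206 = £3,193.85
Difference = |£496.99 − £3,193.85| = £2,696.85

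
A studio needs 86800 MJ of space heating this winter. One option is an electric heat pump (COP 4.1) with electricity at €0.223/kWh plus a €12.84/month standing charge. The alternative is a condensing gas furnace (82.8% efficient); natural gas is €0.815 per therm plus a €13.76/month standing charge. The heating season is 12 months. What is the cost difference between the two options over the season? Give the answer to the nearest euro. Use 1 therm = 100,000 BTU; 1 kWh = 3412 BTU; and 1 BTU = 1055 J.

€491

Heat load = 86800 MJ = 86,800,000,000 J / 1055 = 82,274,882 BTU
Gas: input = 82,274,882 / 0.828 = 99,365,799 BTU = 993.7 therm → 993.7 × €0.815 = €809.83; + 12 × €13.76 standing = €974.95
Heat pump: 82,274,882 BTU / 3412 = 24,110 kWh heat; / 4.1 = 5,881 kWh in → × €0.223 = €1,311.53; + 12 × €12.84 standing = €1,465.61
Difference = |€974.95 − €1,465.61| = €490.66 ≈ €491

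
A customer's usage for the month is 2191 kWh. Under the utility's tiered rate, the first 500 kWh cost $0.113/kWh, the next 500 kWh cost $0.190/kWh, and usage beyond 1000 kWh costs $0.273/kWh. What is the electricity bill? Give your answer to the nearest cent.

First 500 kWh × $0.113 = $56.50
Next 500 kWh × $0.190 = $95.00
Remaining 1191 kWh × $0.273 = $325.14
Total = $476.64

$476.64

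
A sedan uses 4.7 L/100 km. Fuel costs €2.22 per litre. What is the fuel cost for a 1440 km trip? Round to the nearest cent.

€150.25

Fuel = 4.7 L/100 km × 1440 km / 100 = 67.68 L
Cost = 67.68 L × €2.22/L = €150.25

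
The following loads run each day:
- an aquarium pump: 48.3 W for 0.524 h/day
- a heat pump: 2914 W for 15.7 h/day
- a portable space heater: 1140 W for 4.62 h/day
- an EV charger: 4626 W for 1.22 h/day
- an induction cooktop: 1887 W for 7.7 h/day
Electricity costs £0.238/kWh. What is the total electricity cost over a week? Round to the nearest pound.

aquarium pump: 48.3 W × 0.524 h × 7 d = 177 Wh = 0.1772 kWh
heat pump: 2914 W × 15.7 h × 7 d = 320,249 Wh = 320.2 kWh
portable space heater: 1140 W × 4.62 h × 7 d = 36,868 Wh = 36.87 kWh
EV charger: 4626 W × 1.22 h × 7 d = 39,506 Wh = 39.51 kWh
induction cooktop: 1887 W × 7.7 h × 7 d = 101,709 Wh = 101.7 kWh
Total energy = 0.1772 + 320.2 + 36.87 + 39.51 + 101.7 = 498.5 kWh
Cost = 498.5 kWh × £0.238 = £118.65 ≈ £119

£119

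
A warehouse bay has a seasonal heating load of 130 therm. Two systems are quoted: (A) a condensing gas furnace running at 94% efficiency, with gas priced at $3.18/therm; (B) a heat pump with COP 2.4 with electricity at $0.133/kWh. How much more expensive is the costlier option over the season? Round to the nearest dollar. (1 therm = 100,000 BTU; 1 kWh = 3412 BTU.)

$229

Heat load = 130 therm × 100,000 = 13,000,000 BTU
Gas: input = 13,000,000 / 0.94 = 13,829,787 BTU = 138.3 therm → 138.3 × $3.18 = $439.79
Heat pump: 13,000,000 BTU / 3412 = 3,810 kWh heat; / 2.4 = 1,588 kWh in → × $0.133 = $211.14
Difference = |$439.79 − $211.14| = $228.65 ≈ $229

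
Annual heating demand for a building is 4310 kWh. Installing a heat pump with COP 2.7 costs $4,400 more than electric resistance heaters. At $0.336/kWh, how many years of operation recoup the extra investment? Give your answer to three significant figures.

Resistance: 4310 kWh × $0.336 = $1,448.16/yr
Heat pump: 4310 / 2.7 = 1596 kWh in → × $0.336 = $536.36/yr
Annual savings = $911.80
Payback = $4,400 / $911.80 = 4.83 years

4.83 years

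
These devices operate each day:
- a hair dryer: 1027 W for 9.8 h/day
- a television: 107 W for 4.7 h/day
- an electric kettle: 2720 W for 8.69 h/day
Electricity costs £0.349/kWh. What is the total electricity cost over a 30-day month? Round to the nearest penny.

£358.12

hair dryer: 1027 W × 9.8 h × 30 d = 301,938 Wh = 301.9 kWh
television: 107 W × 4.7 h × 30 d = 15,087 Wh = 15.09 kWh
electric kettle: 2720 W × 8.69 h × 30 d = 709,104 Wh = 709.1 kWh
Total energy = 301.9 + 15.09 + 709.1 = 1,026 kWh
Cost = 1,026 kWh × £0.349 = £358.12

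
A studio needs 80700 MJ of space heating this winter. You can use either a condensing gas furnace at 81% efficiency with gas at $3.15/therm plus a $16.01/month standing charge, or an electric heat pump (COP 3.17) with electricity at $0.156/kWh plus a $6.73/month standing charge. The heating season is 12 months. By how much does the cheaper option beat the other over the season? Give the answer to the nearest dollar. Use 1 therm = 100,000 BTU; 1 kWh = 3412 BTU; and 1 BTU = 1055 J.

$1983

Heat load = 80700 MJ = 80,700,000,000 J / 1055 = 76,492,891 BTU
Gas: input = 76,492,891 / 0.810 = 94,435,668 BTU = 944.4 therm → 944.4 × $3.15 = $2,974.72; + 12 × $16.01 standing = $3,166.84
Heat pump: 76,492,891 BTU / 3412 = 22,420 kWh heat; / 3.17 = 7,072 kWh in → × $0.156 = $1,103.26; + 12 × $6.73 standing = $1,184.02
Difference = |$3,166.84 − $1,184.02| = $1,982.82 ≈ $1983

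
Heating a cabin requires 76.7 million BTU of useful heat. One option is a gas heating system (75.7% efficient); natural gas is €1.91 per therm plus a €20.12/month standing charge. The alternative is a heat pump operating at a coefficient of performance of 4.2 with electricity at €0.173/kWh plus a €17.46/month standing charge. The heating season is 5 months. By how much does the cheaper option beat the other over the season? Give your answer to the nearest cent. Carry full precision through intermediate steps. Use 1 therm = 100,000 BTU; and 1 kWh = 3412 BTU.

€1022.59

Heat load = 76.7 × 10⁶ BTU = 76,700,000 BTU
Gas: input = 76,700,000 / 0.757 = 101,321,004 BTU = 1,013 therm → 1,013 × €1.91 = €1,935.23; + 5 × €20.12 standing = €2,035.83
Heat pump: 76,700,000 BTU / 3412 = 22,480 kWh heat; / 4.2 = 5,352 kWh in → × €0.173 = €925.94; + 5 × €17.46 standing = €1,013.24
Difference = |€2,035.83 − €1,013.24| = €1,022.59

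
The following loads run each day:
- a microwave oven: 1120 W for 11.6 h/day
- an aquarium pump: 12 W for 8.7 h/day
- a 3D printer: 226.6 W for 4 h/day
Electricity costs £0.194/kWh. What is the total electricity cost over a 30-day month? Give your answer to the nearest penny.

microwave oven: 1120 W × 11.6 h × 30 d = 389,760 Wh = 389.8 kWh
aquarium pump: 12 W × 8.7 h × 30 d = 3,132 Wh = 3.132 kWh
3D printer: 226.6 W × 4 h × 30 d = 27,192 Wh = 27.19 kWh
Total energy = 389.8 + 3.132 + 27.19 = 420.1 kWh
Cost = 420.1 kWh × £0.194 = £81.50

£81.50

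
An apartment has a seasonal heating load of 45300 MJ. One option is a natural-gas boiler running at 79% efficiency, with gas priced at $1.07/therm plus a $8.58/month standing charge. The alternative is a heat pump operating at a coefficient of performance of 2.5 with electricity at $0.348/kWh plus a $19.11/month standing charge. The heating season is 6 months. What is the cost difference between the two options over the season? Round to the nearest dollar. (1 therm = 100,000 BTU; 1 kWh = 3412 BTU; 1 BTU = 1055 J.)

$1233

Heat load = 45300 MJ = 45,300,000,000 J / 1055 = 42,938,389 BTU
Gas: input = 42,938,389 / 0.79 = 54,352,391 BTU = 543.5 therm → 543.5 × $1.07 = $581.57; + 6 × $8.58 standing = $633.05
Heat pump: 42,938,389 BTU / 3412 = 12,580 kWh heat; / 2.5 = 5,034 kWh in → × $0.348 = $1,751.77; + 6 × $19.11 standing = $1,866.43
Difference = |$633.05 − $1,866.43| = $1,233.37 ≈ $1233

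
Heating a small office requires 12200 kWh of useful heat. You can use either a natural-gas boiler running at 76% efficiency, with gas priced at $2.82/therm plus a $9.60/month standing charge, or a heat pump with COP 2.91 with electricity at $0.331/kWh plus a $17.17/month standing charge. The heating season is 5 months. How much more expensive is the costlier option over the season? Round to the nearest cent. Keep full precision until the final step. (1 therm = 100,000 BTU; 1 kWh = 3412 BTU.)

$119.01

Heat load = 12200 kWh × 3412 = 41,626,400 BTU
Gas: input = 41,626,400 / 0.76 = 54,771,579 BTU = 547.7 therm → 547.7 × $2.82 = $1,544.56; + 5 × $9.60 standing = $1,592.56
Heat pump: 41,626,400 BTU / 3412 = 12,200 kWh heat; / 2.91 = 4,192 kWh in → × $0.331 = $1,387.70; + 5 × $17.17 standing = $1,473.55
Difference = |$1,592.56 − $1,473.55| = $119.01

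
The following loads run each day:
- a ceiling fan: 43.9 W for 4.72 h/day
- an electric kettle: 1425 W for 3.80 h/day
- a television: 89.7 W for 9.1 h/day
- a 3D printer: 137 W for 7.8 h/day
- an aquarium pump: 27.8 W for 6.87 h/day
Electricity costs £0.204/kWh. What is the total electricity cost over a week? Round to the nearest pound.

ceiling fan: 43.9 W × 4.72 h × 7 d = 1,450 Wh = 1.45 kWh
electric kettle: 1425 W × 3.80 h × 7 d = 37,905 Wh = 37.91 kWh
television: 89.7 W × 9.1 h × 7 d = 5,714 Wh = 5.714 kWh
3D printer: 137 W × 7.8 h × 7 d = 7,480 Wh = 7.48 kWh
aquarium pump: 27.8 W × 6.87 h × 7 d = 1,337 Wh = 1.337 kWh
Total energy = 1.45 + 37.91 + 5.714 + 7.48 + 1.337 = 53.89 kWh
Cost = 53.89 kWh × £0.204 = £10.99 ≈ £11

£11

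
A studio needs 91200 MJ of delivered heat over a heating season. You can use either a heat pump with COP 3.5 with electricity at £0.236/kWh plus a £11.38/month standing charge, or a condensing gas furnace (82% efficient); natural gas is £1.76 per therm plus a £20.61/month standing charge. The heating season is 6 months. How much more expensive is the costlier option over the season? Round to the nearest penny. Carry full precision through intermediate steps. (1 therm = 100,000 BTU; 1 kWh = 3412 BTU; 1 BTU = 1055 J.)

£202.44

Heat load = 91200 MJ = 91,200,000,000 J / 1055 = 86,445,498 BTU
Gas: input = 86,445,498 / 0.82 = 105,421,339 BTU = 1,054 therm → 1,054 × £1.76 = £1,855.42; + 6 × £20.61 standing = £1,979.08
Heat pump: 86,445,498 BTU / 3412 = 25,340 kWh heat; / 3.5 = 7,239 kWh in → × £0.236 = £1,708.35; + 6 × £11.38 standing = £1,776.63
Difference = |£1,979.08 − £1,776.63| = £202.44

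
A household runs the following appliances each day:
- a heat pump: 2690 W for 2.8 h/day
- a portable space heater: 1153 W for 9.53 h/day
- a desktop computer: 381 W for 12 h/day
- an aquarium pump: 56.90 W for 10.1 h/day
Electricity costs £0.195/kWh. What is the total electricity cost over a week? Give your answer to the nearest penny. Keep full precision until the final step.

heat pump: 2690 W × 2.8 h × 7 d = 52,724 Wh = 52.72 kWh
portable space heater: 1153 W × 9.53 h × 7 d = 76,917 Wh = 76.92 kWh
desktop computer: 381 W × 12 h × 7 d = 32,004 Wh = 32 kWh
aquarium pump: 56.90 W × 10.1 h × 7 d = 4,023 Wh = 4.023 kWh
Total energy = 52.72 + 76.92 + 32 + 4.023 = 165.7 kWh
Cost = 165.7 kWh × £0.195 = £32.31

£32.31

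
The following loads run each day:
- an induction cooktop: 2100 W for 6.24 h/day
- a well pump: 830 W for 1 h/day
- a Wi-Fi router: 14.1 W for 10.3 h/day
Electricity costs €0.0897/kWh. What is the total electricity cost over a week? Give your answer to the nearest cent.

€8.84

induction cooktop: 2100 W × 6.24 h × 7 d = 91,728 Wh = 91.73 kWh
well pump: 830 W × 1 h × 7 d = 5,810 Wh = 5.81 kWh
Wi-Fi router: 14.1 W × 10.3 h × 7 d = 1,017 Wh = 1.017 kWh
Total energy = 91.73 + 5.81 + 1.017 = 98.55 kWh
Cost = 98.55 kWh × €0.0897 = €8.84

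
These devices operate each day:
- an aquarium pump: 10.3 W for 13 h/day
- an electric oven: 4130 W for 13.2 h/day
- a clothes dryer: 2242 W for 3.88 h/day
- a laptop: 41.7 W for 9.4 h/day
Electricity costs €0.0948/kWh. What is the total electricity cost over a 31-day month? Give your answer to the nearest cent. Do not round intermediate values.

aquarium pump: 10.3 W × 13 h × 31 d = 4,151 Wh = 4.151 kWh
electric oven: 4130 W × 13.2 h × 31 d = 1,689,996 Wh = 1,690 kWh
clothes dryer: 2242 W × 3.88 h × 31 d = 269,668 Wh = 269.7 kWh
laptop: 41.7 W × 9.4 h × 31 d = 12,151 Wh = 12.15 kWh
Total energy = 4.151 + 1,690 + 269.7 + 12.15 = 1,976 kWh
Cost = 1,976 kWh × €0.0948 = €187.32

€187.32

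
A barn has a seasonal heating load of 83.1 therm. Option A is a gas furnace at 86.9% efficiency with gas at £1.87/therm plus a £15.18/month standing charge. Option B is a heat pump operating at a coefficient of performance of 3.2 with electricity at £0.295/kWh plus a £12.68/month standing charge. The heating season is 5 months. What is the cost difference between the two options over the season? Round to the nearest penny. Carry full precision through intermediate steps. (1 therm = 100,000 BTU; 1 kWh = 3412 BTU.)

£33.20

Heat load = 83.1 therm × 100,000 = 8,310,000 BTU
Gas: input = 8,310,000 / 0.869 = 9,562,716 BTU = 95.63 therm → 95.63 × £1.87 = £178.82; + 5 × £15.18 standing = £254.72
Heat pump: 8,310,000 BTU / 3412 = 2,436 kWh heat; / 3.2 = 761.1 kWh in → × £0.295 = £224.52; + 5 × £12.68 standing = £287.92
Difference = |£254.72 − £287.92| = £33.20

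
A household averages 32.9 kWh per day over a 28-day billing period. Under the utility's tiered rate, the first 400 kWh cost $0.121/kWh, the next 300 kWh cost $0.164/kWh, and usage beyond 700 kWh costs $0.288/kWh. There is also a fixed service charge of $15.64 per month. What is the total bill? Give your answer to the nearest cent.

Usage = 32.9 kWh/day × 28 days = 921.2 kWh
First 400 kWh × $0.121 = $48.40
Next 300 kWh × $0.164 = $49.20
Remaining 221.2 kWh × $0.288 = $63.71
Energy charge = $161.31; + service $15.64 = $176.95

$176.95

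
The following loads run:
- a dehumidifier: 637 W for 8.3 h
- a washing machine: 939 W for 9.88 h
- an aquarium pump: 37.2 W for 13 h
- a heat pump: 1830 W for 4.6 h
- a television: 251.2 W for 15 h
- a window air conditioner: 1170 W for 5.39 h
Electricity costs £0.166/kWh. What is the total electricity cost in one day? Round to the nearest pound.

£6

dehumidifier: 637 W × 8.3 h = 5,287 Wh = 5.287 kWh
washing machine: 939 W × 9.88 h = 9,277 Wh = 9.277 kWh
aquarium pump: 37.2 W × 13 h = 484 Wh = 0.4836 kWh
heat pump: 1830 W × 4.6 h = 8,418 Wh = 8.418 kWh
television: 251.2 W × 15 h = 3,768 Wh = 3.768 kWh
window air conditioner: 1170 W × 5.39 h = 6,306 Wh = 6.306 kWh
Total energy = 5.287 + 9.277 + 0.4836 + 8.418 + 3.768 + 6.306 = 33.54 kWh
Cost = 33.54 kWh × £0.166 = £5.57 ≈ £6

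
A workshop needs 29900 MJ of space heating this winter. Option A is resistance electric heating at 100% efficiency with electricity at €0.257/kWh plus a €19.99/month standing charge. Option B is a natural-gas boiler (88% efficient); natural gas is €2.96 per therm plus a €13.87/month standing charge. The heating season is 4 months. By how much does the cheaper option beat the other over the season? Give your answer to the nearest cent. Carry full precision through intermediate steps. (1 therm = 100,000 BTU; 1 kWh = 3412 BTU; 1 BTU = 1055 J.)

€1205.91

Heat load = 29900 MJ = 29,900,000,000 J / 1055 = 28,341,232 BTU
Gas: input = 28,341,232 / 0.88 = 32,205,946 BTU = 322.1 therm → 322.1 × €2.96 = €953.30; + 4 × €13.87 standing = €1,008.78
Electric: 28,341,232 BTU / 3412 = 8,306 kWh → × €0.257 = €2,134.73; + 4 × €19.99 standing = €2,214.69
Difference = |€1,008.78 − €2,214.69| = €1,205.91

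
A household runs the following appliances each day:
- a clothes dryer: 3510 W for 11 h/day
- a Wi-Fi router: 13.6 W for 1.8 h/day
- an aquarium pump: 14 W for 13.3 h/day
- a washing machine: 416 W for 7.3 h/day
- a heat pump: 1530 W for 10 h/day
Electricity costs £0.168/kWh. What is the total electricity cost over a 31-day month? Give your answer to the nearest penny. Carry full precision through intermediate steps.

clothes dryer: 3510 W × 11 h × 31 d = 1,196,910 Wh = 1,197 kWh
Wi-Fi router: 13.6 W × 1.8 h × 31 d = 759 Wh = 0.7589 kWh
aquarium pump: 14 W × 13.3 h × 31 d = 5,772 Wh = 5.772 kWh
washing machine: 416 W × 7.3 h × 31 d = 94,141 Wh = 94.14 kWh
heat pump: 1530 W × 10 h × 31 d = 474,300 Wh = 474.3 kWh
Total energy = 1,197 + 0.7589 + 5.772 + 94.14 + 474.3 = 1,772 kWh
Cost = 1,772 kWh × £0.168 = £297.68

£297.68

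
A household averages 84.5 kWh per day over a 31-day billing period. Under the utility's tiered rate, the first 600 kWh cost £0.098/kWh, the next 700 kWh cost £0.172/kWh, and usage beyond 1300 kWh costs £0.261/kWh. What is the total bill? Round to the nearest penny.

£523.59

Usage = 84.5 kWh/day × 31 days = 2619.5 kWh
First 600 kWh × £0.098 = £58.80
Next 700 kWh × £0.172 = £120.40
Remaining 1319.5 kWh × £0.261 = £344.39
Total = £523.59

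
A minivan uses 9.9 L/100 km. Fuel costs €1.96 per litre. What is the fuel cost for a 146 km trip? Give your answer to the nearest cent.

€28.33

Fuel = 9.9 L/100 km × 146 km / 100 = 14.45 L
Cost = 14.45 L × €1.96/L = €28.33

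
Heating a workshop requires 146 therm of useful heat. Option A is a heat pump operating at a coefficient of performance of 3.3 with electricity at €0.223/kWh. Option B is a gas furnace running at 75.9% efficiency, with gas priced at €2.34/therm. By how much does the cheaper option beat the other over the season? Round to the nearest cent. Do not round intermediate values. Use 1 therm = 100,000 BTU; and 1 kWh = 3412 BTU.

Heat load = 146 therm × 100,000 = 14,600,000 BTU
Gas: input = 14,600,000 / 0.759 = 19,235,837 BTU = 192.4 therm → 192.4 × €2.34 = €450.12
Heat pump: 14,600,000 BTU / 3412 = 4,279 kWh heat; / 3.3 = 1,297 kWh in → × €0.223 = €289.16
Difference = |€450.12 − €289.16| = €160.96

€160.96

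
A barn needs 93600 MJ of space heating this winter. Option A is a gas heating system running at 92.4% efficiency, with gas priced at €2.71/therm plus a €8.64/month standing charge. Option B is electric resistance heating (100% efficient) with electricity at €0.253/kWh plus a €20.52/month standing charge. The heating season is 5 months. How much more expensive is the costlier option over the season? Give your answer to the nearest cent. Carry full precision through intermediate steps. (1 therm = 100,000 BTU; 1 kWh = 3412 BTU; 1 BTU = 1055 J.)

€4035.94

Heat load = 93600 MJ = 93,600,000,000 J / 1055 = 88,720,379 BTU
Gas: input = 88,720,379 / 0.924 = 96,017,726 BTU = 960.2 therm → 960.2 × €2.71 = €2,602.08; + 5 × €8.64 standing = €2,645.28
Electric: 88,720,379 BTU / 3412 = 26,000 kWh → × €0.253 = €6,578.62; + 5 × €20.52 standing = €6,681.22
Difference = |€2,645.28 − €6,681.22| = €4,035.94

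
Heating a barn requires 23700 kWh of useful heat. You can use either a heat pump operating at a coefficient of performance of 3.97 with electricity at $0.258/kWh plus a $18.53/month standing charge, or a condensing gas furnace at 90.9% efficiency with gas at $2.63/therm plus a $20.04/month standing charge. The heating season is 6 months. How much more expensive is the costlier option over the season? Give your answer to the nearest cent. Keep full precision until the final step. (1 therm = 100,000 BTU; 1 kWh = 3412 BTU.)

Heat load = 23700 kWh × 3412 = 80,864,400 BTU
Gas: input = 80,864,400 / 0.909 = 88,959,736 BTU = 889.6 therm → 889.6 × $2.63 = $2,339.64; + 6 × $20.04 standing = $2,459.88
Heat pump: 80,864,400 BTU / 3412 = 23,700 kWh heat; / 3.97 = 5,970 kWh in → × $0.258 = $1,540.20; + 6 × $18.53 standing = $1,651.38
Difference = |$2,459.88 − $1,651.38| = $808.50

$808.50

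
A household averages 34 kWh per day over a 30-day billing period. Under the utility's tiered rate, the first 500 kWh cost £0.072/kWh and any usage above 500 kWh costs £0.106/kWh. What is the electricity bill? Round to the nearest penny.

£91.12

Usage = 34 kWh/day × 30 days = 1020 kWh
First 500 kWh × £0.072 = £36.00
Remaining 520 kWh × £0.106 = £55.12
Total = £91.12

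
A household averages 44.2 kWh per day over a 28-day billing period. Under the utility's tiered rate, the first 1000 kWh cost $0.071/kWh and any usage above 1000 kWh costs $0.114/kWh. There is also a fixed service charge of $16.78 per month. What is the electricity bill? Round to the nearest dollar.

$115

Usage = 44.2 kWh/day × 28 days = 1237.6 kWh
First 1000 kWh × $0.071 = $71.00
Remaining 237.6 kWh × $0.114 = $27.09
Energy charge = $98.09; + service $16.78 = $114.87 ≈ $115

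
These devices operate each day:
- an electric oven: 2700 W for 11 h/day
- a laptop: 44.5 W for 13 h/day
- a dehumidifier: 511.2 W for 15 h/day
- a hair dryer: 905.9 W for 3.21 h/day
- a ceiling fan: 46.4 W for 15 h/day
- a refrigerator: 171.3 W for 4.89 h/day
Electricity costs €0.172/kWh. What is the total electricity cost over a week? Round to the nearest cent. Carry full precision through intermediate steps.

electric oven: 2700 W × 11 h × 7 d = 207,900 Wh = 207.9 kWh
laptop: 44.5 W × 13 h × 7 d = 4,050 Wh = 4.05 kWh
dehumidifier: 511.2 W × 15 h × 7 d = 53,676 Wh = 53.68 kWh
hair dryer: 905.9 W × 3.21 h × 7 d = 20,356 Wh = 20.36 kWh
ceiling fan: 46.4 W × 15 h × 7 d = 4,872 Wh = 4.872 kWh
refrigerator: 171.3 W × 4.89 h × 7 d = 5,864 Wh = 5.864 kWh
Total energy = 207.9 + 4.05 + 53.68 + 20.36 + 4.872 + 5.864 = 296.7 kWh
Cost = 296.7 kWh × €0.172 = €51.04

€51.04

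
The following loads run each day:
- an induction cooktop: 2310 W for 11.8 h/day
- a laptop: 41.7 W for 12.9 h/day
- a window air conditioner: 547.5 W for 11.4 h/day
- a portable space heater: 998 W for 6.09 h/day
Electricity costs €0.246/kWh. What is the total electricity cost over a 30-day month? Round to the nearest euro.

induction cooktop: 2310 W × 11.8 h × 30 d = 817,740 Wh = 817.7 kWh
laptop: 41.7 W × 12.9 h × 30 d = 16,138 Wh = 16.14 kWh
window air conditioner: 547.5 W × 11.4 h × 30 d = 187,245 Wh = 187.2 kWh
portable space heater: 998 W × 6.09 h × 30 d = 182,335 Wh = 182.3 kWh
Total energy = 817.7 + 16.14 + 187.2 + 182.3 = 1,203 kWh
Cost = 1,203 kWh × €0.246 = €296.05 ≈ €296

€296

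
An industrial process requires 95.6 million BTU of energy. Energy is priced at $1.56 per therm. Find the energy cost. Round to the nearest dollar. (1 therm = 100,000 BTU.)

95.6 million BTU × (10 therm/million BTU) = 956 therm
Cost = 956 therm × $1.56/therm = $1,491.36 ≈ $1491

$1491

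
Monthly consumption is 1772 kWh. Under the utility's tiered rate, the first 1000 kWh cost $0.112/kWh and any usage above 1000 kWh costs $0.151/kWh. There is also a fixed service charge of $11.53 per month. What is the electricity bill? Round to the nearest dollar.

First 1000 kWh × $0.112 = $112.00
Remaining 772 kWh × $0.151 = $116.57
Energy charge = $228.57; + service $11.53 = $240.10 ≈ $240

$240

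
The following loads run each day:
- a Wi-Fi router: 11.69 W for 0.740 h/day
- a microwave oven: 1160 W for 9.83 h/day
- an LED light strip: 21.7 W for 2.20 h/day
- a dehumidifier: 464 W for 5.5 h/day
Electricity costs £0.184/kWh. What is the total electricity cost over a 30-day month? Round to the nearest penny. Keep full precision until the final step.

Wi-Fi router: 11.69 W × 0.740 h × 30 d = 260 Wh = 0.2595 kWh
microwave oven: 1160 W × 9.83 h × 30 d = 342,084 Wh = 342.1 kWh
LED light strip: 21.7 W × 2.20 h × 30 d = 1,432 Wh = 1.432 kWh
dehumidifier: 464 W × 5.5 h × 30 d = 76,560 Wh = 76.56 kWh
Total energy = 0.2595 + 342.1 + 1.432 + 76.56 = 420.3 kWh
Cost = 420.3 kWh × £0.184 = £77.34

£77.34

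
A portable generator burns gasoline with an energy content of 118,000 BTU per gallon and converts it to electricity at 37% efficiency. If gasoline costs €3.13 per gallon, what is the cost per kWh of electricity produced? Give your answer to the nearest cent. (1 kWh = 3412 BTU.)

Electrical output per gallon = 118,000 BTU × 0.37 / 3412 BTU/kWh = 12.8 kWh
Cost per kWh = €3.13 / 12.8 kWh = €0.245

€0.24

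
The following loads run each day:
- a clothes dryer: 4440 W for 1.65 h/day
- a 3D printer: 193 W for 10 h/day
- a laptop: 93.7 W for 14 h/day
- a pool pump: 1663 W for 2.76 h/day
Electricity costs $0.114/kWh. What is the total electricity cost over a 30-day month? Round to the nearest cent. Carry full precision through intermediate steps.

$51.84

clothes dryer: 4440 W × 1.65 h × 30 d = 219,780 Wh = 219.8 kWh
3D printer: 193 W × 10 h × 30 d = 57,900 Wh = 57.9 kWh
laptop: 93.7 W × 14 h × 30 d = 39,354 Wh = 39.35 kWh
pool pump: 1663 W × 2.76 h × 30 d = 137,696 Wh = 137.7 kWh
Total energy = 219.8 + 57.9 + 39.35 + 137.7 = 454.7 kWh
Cost = 454.7 kWh × $0.114 = $51.84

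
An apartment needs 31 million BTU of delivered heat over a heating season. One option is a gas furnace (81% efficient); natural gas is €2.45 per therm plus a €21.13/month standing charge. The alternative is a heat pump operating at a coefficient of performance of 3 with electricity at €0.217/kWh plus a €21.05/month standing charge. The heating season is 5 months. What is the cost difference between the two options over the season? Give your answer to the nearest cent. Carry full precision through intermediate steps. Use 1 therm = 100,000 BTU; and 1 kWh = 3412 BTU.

Heat load = 31 × 10⁶ BTU = 31,000,000 BTU
Gas: input = 31,000,000 / 0.81 = 38,271,605 BTU = 382.7 therm → 382.7 × €2.45 = €937.65; + 5 × €21.13 standing = €1,043.30
Heat pump: 31,000,000 BTU / 3412 = 9,086 kWh heat; / 3 = 3,029 kWh in → × €0.217 = €657.19; + 5 × €21.05 standing = €762.44
Difference = |€1,043.30 − €762.44| = €280.86

€280.86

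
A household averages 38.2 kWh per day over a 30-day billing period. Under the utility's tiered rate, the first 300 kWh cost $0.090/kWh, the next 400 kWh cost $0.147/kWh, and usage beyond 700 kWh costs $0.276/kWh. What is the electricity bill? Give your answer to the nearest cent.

Usage = 38.2 kWh/day × 30 days = 1146 kWh
First 300 kWh × $0.090 = $27.00
Next 400 kWh × $0.147 = $58.80
Remaining 446 kWh × $0.276 = $123.10
Total = $208.90

$208.90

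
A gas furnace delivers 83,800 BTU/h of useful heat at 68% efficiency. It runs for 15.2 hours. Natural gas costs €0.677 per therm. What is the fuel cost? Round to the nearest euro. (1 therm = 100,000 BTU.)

Heat delivered = 83,800 BTU/h × 15.2 h = 1,273,760 BTU
Gas input = 1,273,760 / 0.68 = 1,873,176 BTU
= 1,873,176 / 100,000 = 18.73 therm
Cost = 18.73 × €0.677/therm = €12.68 ≈ €13

€13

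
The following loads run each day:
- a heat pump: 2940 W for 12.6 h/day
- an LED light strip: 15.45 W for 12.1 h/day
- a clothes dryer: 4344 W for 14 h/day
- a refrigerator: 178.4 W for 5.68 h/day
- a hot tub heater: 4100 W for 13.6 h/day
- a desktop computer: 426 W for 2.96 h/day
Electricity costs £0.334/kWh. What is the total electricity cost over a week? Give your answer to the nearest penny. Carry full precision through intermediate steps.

£364.92

heat pump: 2940 W × 12.6 h × 7 d = 259,308 Wh = 259.3 kWh
LED light strip: 15.45 W × 12.1 h × 7 d = 1,309 Wh = 1.309 kWh
clothes dryer: 4344 W × 14 h × 7 d = 425,712 Wh = 425.7 kWh
refrigerator: 178.4 W × 5.68 h × 7 d = 7,093 Wh = 7.093 kWh
hot tub heater: 4100 W × 13.6 h × 7 d = 390,320 Wh = 390.3 kWh
desktop computer: 426 W × 2.96 h × 7 d = 8,827 Wh = 8.827 kWh
Total energy = 259.3 + 1.309 + 425.7 + 7.093 + 390.3 + 8.827 = 1,093 kWh
Cost = 1,093 kWh × £0.334 = £364.92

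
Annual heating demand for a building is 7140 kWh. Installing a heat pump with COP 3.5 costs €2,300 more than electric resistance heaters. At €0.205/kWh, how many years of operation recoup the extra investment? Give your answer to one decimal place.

2.2 years

Resistance: 7140 kWh × €0.205 = €1,463.70/yr
Heat pump: 7140 / 3.5 = 2040 kWh in → × €0.205 = €418.20/yr
Annual savings = €1,045.50
Payback = €2,300 / €1,045.50 = 2.2 years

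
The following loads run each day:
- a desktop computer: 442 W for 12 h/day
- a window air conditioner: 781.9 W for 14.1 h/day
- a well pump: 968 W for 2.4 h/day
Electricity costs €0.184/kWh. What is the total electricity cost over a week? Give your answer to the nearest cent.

€24.02

desktop computer: 442 W × 12 h × 7 d = 37,128 Wh = 37.13 kWh
window air conditioner: 781.9 W × 14.1 h × 7 d = 77,174 Wh = 77.17 kWh
well pump: 968 W × 2.4 h × 7 d = 16,262 Wh = 16.26 kWh
Total energy = 37.13 + 77.17 + 16.26 = 130.6 kWh
Cost = 130.6 kWh × €0.184 = €24.02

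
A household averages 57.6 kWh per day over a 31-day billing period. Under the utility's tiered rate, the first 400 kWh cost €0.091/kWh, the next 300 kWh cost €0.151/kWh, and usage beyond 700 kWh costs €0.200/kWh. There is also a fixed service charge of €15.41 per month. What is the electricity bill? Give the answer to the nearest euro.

€314

Usage = 57.6 kWh/day × 31 days = 1785.6 kWh
First 400 kWh × €0.091 = €36.40
Next 300 kWh × €0.151 = €45.30
Remaining 1085.6 kWh × €0.200 = €217.12
Energy charge = €298.82; + service €15.41 = €314.23 ≈ €314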